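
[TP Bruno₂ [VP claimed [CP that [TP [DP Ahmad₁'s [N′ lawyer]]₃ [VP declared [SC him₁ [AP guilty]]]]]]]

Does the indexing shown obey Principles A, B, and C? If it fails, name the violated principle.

grammatical

The two coindexed NPs are *Ahmad₁* and *him₁*.
*him₁* is a pronoun; its binding domain is the embedded TP, whose subject is [Ahmad₁'s lawyer]₃. Within that domain it is c-commanded only by *[Ahmad₁'s lawyer]₃*, which carries a different index — the pronoun is free locally, so Principle B holds.
*Ahmad₁* is an R-expression; *him₁* does not c-command it, and no other NP shares its index, so Principle C is satisfied.
All principles are respected.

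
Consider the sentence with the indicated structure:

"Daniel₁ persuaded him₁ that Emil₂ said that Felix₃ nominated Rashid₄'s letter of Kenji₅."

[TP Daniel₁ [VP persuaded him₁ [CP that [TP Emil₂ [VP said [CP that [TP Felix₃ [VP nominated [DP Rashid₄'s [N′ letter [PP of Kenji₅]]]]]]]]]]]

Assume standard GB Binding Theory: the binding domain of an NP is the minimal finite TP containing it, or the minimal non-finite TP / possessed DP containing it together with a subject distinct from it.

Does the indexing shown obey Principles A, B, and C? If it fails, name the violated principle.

Principle B

The two coindexed NPs are *Daniel₁* and *him₁*.
*him₁* is a pronoun. Its binding domain is the matrix TP, whose subject is Daniel₁.
*Daniel₁* c-commands it within that domain and carries the same index.
The pronoun is locally bound → Principle B violation.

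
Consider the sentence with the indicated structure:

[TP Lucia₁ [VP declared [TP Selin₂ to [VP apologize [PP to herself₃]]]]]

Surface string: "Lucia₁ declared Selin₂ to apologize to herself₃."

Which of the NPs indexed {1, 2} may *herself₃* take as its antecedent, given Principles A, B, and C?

{2}

*herself* is an anaphor, so Principle A applies: it must be bound in its binding domain.
Binding domain of *herself₃*: the embedded TP, whose subject is Selin₂.
*Lucia₁* c-commands the anaphor but is outside its binding domain → cannot satisfy Principle A.
*Selin₂* c-commands the anaphor within its binding domain → licit binder.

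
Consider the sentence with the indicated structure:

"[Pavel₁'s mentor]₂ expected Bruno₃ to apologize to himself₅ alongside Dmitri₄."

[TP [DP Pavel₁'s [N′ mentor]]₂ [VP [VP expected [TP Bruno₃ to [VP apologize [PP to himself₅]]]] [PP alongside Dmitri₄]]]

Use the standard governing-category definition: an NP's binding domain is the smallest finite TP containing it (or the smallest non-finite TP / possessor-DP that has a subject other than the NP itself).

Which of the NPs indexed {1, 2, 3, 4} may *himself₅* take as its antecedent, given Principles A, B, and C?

{3}

*himself* is an anaphor, so Principle A applies: it must be bound in its binding domain.
Binding domain of *himself₅*: the embedded TP, whose subject is Bruno₃.
*Pavel₁* does not c-command the anaphor → cannot bind it.
*[Pavel₁'s mentor]₂* c-commands the anaphor but is outside its binding domain → cannot satisfy Principle A.
*Bruno₃* c-commands the anaphor within its binding domain → licit binder.
*Dmitri₄* does not c-command the anaphor → cannot bind it.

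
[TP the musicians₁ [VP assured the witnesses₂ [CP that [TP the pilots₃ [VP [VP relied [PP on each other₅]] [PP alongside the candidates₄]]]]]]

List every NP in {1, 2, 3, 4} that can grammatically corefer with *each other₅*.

{3}

*each other* is an anaphor, so Principle A applies: it must be bound in its binding domain.
Binding domain of *each other₅*: the embedded TP, whose subject is the pilots₃.
*the musicians₁* c-commands the anaphor but is outside its binding domain → cannot satisfy Principle A.
*the witnesses₂* c-commands the anaphor but is outside its binding domain → cannot satisfy Principle A.
*the pilots₃* c-commands the anaphor within its binding domain → licit binder.
*the candidates₄* does not c-command the anaphor → cannot bind it.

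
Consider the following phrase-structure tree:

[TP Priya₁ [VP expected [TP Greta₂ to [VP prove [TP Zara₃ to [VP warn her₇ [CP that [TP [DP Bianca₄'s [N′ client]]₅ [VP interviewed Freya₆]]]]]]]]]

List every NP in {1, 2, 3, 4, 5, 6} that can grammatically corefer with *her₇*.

{1, 2}

*her* is a pronoun, so Principle B applies: it must be free in its binding domain.
Binding domain of *her₇*: the embedded TP, whose subject is Zara₃.
*Priya₁* c-commands the pronoun but from outside its binding domain, and is not c-commanded by it → coindexation permitted.
*Greta₂* c-commands the pronoun but from outside its binding domain, and is not c-commanded by it → coindexation permitted.
*Zara₃* c-commands the pronoun within its binding domain → coindexation would violate Principle B.
*Bianca₄*: the pronoun c-commands this R-expression → coindexation would violate Principle C on *Bianca₄*.
*[Bianca₄'s client]₅*: the pronoun c-commands this R-expression → coindexation would violate Principle C on *[Bianca₄'s client]₅*.
*Freya₆*: the pronoun c-commands this R-expression → coindexation would violate Principle C on *Freya₆*.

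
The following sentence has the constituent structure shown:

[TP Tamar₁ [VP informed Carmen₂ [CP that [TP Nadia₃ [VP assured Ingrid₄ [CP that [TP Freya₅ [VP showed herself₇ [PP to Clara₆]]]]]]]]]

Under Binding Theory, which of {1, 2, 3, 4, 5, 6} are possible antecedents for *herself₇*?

*herself* is an anaphor, so Principle A applies: it must be bound in its binding domain.
Binding domain of *herself₇*: the embedded TP, whose subject is Freya₅.
*Tamar₁* c-commands the anaphor but is outside its binding domain → cannot satisfy Principle A.
*Carmen₂* c-commands the anaphor but is outside its binding domain → cannot satisfy Principle A.
*Nadia₃* c-commands the anaphor but is outside its binding domain → cannot satisfy Principle A.
*Ingrid₄* c-commands the anaphor but is outside its binding domain → cannot satisfy Principle A.
*Freya₅* c-commands the anaphor within its binding domain → licit binder.
*Clara₆* does not c-command the anaphor → cannot bind it.

{5}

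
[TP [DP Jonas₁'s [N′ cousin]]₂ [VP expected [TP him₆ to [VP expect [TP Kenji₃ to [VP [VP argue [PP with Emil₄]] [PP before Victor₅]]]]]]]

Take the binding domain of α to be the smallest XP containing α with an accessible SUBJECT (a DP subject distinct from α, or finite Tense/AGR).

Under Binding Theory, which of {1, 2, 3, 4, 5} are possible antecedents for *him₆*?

*him* is a pronoun, so Principle B applies: it must be free in its binding domain.
Binding domain of *him₆*: the matrix TP, whose subject is [Jonas₁'s cousin]₂.
*Jonas₁* and the pronoun do not c-command one another → neither Principle B nor Principle C is at stake; coindexation permitted.
*[Jonas₁'s cousin]₂* c-commands the pronoun within its binding domain → coindexation would violate Principle B.
*Kenji₃*: the pronoun c-commands this R-expression → coindexation would violate Principle C on *Kenji₃*.
*Emil₄*: the pronoun c-commands this R-expression → coindexation would violate Principle C on *Emil₄*.
*Victor₅*: the pronoun c-commands this R-expression → coindexation would violate Principle C on *Victor₅*.

{1}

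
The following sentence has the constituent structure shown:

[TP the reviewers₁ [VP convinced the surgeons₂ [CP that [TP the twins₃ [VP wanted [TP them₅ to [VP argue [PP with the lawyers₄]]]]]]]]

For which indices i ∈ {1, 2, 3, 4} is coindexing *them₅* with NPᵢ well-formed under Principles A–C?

*them* is a pronoun, so Principle B applies: it must be free in its binding domain.
Binding domain of *them₅*: the embedded TP, whose subject is the twins₃.
*the reviewers₁* c-commands the pronoun but from outside its binding domain, and is not c-commanded by it → coindexation permitted.
*the surgeons₂* c-commands the pronoun but from outside its binding domain, and is not c-commanded by it → coindexation permitted.
*the twins₃* c-commands the pronoun within its binding domain → coindexation would violate Principle B.
*the lawyers₄*: the pronoun c-commands this R-expression → coindexation would violate Principle C on *the lawyers₄*.

{1, 2}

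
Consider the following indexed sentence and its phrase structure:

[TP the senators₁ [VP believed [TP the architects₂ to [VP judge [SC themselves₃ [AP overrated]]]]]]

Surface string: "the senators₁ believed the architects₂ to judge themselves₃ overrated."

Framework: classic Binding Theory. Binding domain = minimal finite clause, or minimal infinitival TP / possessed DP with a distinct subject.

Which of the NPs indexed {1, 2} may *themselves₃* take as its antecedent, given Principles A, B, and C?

*themselves* is an anaphor, so Principle A applies: it must be bound in its binding domain.
Binding domain of *themselves₃*: the embedded TP, whose subject is the architects₂.
*the senators₁* c-commands the anaphor but is outside its binding domain → cannot satisfy Principle A.
*the architects₂* c-commands the anaphor within its binding domain → licit binder.

{2}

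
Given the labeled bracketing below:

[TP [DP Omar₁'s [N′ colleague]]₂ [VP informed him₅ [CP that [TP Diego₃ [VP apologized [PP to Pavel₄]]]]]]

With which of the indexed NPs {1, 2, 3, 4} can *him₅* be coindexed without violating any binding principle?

*him* is a pronoun, so Principle B applies: it must be free in its binding domain.
Binding domain of *him₅*: the matrix TP, whose subject is [Omar₁'s colleague]₂.
*Omar₁* and the pronoun do not c-command one another → neither Principle B nor Principle C is at stake; coindexation permitted.
*[Omar₁'s colleague]₂* c-commands the pronoun within its binding domain → coindexation would violate Principle B.
*Diego₃*: the pronoun c-commands this R-expression → coindexation would violate Principle C on *Diego₃*.
*Pavel₄*: the pronoun c-commands this R-expression → coindexation would violate Principle C on *Pavel₄*.

{1}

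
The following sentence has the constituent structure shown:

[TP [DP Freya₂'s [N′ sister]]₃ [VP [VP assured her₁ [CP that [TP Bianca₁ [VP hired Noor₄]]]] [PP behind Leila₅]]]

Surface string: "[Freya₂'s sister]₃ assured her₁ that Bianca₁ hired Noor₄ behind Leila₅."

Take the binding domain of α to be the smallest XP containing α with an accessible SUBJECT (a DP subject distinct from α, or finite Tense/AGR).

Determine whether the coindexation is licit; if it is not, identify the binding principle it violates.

Principle C

The two coindexed NPs are *her₁* and *Bianca₁*.
*Bianca₁* is an R-expression. Principle C requires it to be free everywhere.
*her₁* c-commands it and carries the same index.
The R-expression is bound → Principle C violation.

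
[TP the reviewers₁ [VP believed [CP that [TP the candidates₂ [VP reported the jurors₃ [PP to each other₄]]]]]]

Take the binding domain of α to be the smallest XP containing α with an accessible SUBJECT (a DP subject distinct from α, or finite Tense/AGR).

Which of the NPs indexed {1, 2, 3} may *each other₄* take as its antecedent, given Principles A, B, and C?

{2, 3}

*each other* is an anaphor, so Principle A applies: it must be bound in its binding domain.
Binding domain of *each other₄*: the embedded TP, whose subject is the candidates₂.
*the reviewers₁* c-commands the anaphor but is outside its binding domain → cannot satisfy Principle A.
*the candidates₂* c-commands the anaphor within its binding domain → licit binder.
*the jurors₃* c-commands the anaphor within its binding domain → licit binder.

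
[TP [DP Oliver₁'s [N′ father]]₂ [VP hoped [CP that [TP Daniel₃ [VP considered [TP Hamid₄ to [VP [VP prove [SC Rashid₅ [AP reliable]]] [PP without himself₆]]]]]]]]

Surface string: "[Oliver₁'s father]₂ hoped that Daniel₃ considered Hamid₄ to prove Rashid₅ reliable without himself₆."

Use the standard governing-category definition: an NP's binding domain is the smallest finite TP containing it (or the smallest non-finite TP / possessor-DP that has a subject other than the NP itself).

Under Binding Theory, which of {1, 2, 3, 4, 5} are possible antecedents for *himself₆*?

*himself* is an anaphor, so Principle A applies: it must be bound in its binding domain.
Binding domain of *himself₆*: the embedded TP, whose subject is Hamid₄.
*Oliver₁* does not c-command the anaphor → cannot bind it.
*[Oliver₁'s father]₂* c-commands the anaphor but is outside its binding domain → cannot satisfy Principle A.
*Daniel₃* c-commands the anaphor but is outside its binding domain → cannot satisfy Principle A.
*Hamid₄* c-commands the anaphor within its binding domain → licit binder.
*Rashid₅* does not c-command the anaphor → cannot bind it.

{4}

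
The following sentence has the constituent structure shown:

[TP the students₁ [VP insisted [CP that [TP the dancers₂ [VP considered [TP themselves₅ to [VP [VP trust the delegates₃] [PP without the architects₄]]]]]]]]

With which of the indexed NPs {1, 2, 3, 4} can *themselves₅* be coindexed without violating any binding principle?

*themselves* is an anaphor, so Principle A applies: it must be bound in its binding domain.
Binding domain of *themselves₅*: the embedded TP, whose subject is the dancers₂.
*the students₁* c-commands the anaphor but is outside its binding domain → cannot satisfy Principle A.
*the dancers₂* c-commands the anaphor within its binding domain → licit binder.
*the delegates₃* does not c-command the anaphor → cannot bind it.
*the architects₄* does not c-command the anaphor → cannot bind it.

{2}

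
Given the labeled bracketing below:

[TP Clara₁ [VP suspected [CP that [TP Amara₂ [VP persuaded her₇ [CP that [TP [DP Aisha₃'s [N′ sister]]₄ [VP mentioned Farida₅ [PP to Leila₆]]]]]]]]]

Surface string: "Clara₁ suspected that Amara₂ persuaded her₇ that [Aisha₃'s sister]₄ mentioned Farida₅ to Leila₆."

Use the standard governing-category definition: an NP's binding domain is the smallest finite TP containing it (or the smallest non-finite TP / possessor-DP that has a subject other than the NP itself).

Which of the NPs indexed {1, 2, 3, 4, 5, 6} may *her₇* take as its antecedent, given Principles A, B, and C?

*her* is a pronoun, so Principle B applies: it must be free in its binding domain.
Binding domain of *her₇*: the embedded TP, whose subject is Amara₂.
*Clara₁* c-commands the pronoun but from outside its binding domain, and is not c-commanded by it → coindexation permitted.
*Amara₂* c-commands the pronoun within its binding domain → coindexation would violate Principle B.
*Aisha₃*: the pronoun c-commands this R-expression → coindexation would violate Principle C on *Aisha₃*.
*[Aisha₃'s sister]₄*: the pronoun c-commands this R-expression → coindexation would violate Principle C on *[Aisha₃'s sister]₄*.
*Farida₅*: the pronoun c-commands this R-expression → coindexation would violate Principle C on *Farida₅*.
*Leila₆*: the pronoun c-commands this R-expression → coindexation would violate Principle C on *Leila₆*.

{1}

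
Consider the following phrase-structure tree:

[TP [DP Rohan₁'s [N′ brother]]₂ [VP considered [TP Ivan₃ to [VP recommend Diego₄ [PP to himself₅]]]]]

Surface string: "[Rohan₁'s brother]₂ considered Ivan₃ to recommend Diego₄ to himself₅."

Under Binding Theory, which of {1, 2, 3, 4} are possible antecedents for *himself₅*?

*himself* is an anaphor, so Principle A applies: it must be bound in its binding domain.
Binding domain of *himself₅*: the embedded TP, whose subject is Ivan₃.
*Rohan₁* does not c-command the anaphor → cannot bind it.
*[Rohan₁'s brother]₂* c-commands the anaphor but is outside its binding domain → cannot satisfy Principle A.
*Ivan₃* c-commands the anaphor within its binding domain → licit binder.
*Diego₄* c-commands the anaphor within its binding domain → licit binder.

{3, 4}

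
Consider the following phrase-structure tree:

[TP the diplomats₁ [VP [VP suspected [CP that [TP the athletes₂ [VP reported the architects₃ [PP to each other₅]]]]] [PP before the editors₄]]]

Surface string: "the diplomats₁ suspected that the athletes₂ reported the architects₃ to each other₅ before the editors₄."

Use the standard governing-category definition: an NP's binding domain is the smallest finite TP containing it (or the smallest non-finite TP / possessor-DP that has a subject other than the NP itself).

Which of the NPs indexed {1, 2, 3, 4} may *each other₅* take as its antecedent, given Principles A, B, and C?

{2, 3}

*each other* is an anaphor, so Principle A applies: it must be bound in its binding domain.
Binding domain of *each other₅*: the embedded TP, whose subject is the athletes₂.
*the diplomats₁* c-commands the anaphor but is outside its binding domain → cannot satisfy Principle A.
*the athletes₂* c-commands the anaphor within its binding domain → licit binder.
*the architects₃* c-commands the anaphor within its binding domain → licit binder.
*the editors₄* does not c-command the anaphor → cannot bind it.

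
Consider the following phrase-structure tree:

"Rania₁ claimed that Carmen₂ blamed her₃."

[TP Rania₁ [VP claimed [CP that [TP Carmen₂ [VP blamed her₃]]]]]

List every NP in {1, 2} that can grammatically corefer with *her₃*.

{1}

*her* is a pronoun, so Principle B applies: it must be free in its binding domain.
Binding domain of *her₃*: the embedded TP, whose subject is Carmen₂.
*Rania₁* c-commands the pronoun but from outside its binding domain, and is not c-commanded by it → coindexation permitted.
*Carmen₂* c-commands the pronoun within its binding domain → coindexation would violate Principle B.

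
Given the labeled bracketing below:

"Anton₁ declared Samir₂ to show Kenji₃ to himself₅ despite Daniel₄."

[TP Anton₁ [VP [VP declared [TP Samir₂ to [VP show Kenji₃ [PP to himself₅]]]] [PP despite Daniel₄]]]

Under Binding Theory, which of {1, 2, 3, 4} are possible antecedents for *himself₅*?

*himself* is an anaphor, so Principle A applies: it must be bound in its binding domain.
Binding domain of *himself₅*: the embedded TP, whose subject is Samir₂.
*Anton₁* c-commands the anaphor but is outside its binding domain → cannot satisfy Principle A.
*Samir₂* c-commands the anaphor within its binding domain → licit binder.
*Kenji₃* c-commands the anaphor within its binding domain → licit binder.
*Daniel₄* does not c-command the anaphor → cannot bind it.

{2, 3}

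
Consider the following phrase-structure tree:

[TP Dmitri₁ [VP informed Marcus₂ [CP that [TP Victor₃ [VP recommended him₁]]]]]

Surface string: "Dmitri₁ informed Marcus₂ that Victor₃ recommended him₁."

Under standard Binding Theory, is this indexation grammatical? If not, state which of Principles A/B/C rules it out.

The two coindexed NPs are *Dmitri₁* and *him₁*.
*him₁* is a pronoun; its binding domain is the embedded TP, whose subject is Victor₃. Within that domain it is c-commanded only by *Victor₃*, which carries a different index — the pronoun is free locally, so Principle B holds.
*Dmitri₁* is an R-expression; *him₁* does not c-command it, and no other NP shares its index, so Principle C is satisfied.
All principles are respected.

grammatical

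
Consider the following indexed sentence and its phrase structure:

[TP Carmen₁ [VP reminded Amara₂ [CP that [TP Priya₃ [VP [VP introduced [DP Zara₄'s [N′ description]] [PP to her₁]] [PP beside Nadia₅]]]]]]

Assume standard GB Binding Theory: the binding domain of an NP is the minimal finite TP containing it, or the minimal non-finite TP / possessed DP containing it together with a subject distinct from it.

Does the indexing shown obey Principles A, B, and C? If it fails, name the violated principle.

grammatical

The two coindexed NPs are *Carmen₁* and *her₁*.
*her₁* is a pronoun; its binding domain is the embedded TP, whose subject is Priya₃. Within that domain it is c-commanded only by *Priya₃*, which carries a different index — the pronoun is free locally, so Principle B holds.
*Carmen₁* is an R-expression; *her₁* does not c-command it, and no other NP shares its index, so Principle C is satisfied.
All principles are respected.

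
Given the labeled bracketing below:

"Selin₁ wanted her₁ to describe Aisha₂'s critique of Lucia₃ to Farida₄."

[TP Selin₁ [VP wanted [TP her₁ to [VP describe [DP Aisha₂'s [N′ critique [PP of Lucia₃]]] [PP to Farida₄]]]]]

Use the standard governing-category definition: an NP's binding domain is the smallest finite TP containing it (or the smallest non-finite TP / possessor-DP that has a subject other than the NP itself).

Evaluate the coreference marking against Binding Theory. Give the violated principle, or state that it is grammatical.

Principle B

The two coindexed NPs are *Selin₁* and *her₁*.
*her₁* is a pronoun. Its binding domain is the matrix TP, whose subject is Selin₁.
*Selin₁* c-commands it within that domain and carries the same index.
The pronoun is locally bound → Principle B violation.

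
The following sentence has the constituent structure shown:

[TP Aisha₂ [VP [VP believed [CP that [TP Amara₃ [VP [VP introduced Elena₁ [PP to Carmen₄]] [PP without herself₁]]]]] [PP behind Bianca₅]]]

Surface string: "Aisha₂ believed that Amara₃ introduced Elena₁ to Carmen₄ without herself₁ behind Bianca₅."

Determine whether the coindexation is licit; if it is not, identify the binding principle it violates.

Principle A

The two coindexed NPs are *Elena₁* and *herself₁*.
*herself₁* is an anaphor. Principle A requires it to be bound within its binding domain — the embedded TP, whose subject is Amara₃.
Within that domain it is c-commanded by *Amara₃*, which does not share its index.
*Elena₁* does not c-command the anaphor at all.
The anaphor is unbound in its domain → Principle A violation.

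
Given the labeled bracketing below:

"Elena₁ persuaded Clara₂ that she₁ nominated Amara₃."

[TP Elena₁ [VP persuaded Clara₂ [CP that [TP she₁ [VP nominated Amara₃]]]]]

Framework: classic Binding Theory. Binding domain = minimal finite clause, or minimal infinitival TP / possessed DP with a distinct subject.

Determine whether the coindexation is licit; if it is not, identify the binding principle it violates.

grammatical

The two coindexed NPs are *Elena₁* and *she₁*.
*she₁* is a pronoun; nothing c-commands it within its binding domain (the embedded TP.), so Principle B holds trivially.
*Elena₁* is an R-expression; *she₁* does not c-command it, and no other NP shares its index, so Principle C is satisfied.
All principles are respected.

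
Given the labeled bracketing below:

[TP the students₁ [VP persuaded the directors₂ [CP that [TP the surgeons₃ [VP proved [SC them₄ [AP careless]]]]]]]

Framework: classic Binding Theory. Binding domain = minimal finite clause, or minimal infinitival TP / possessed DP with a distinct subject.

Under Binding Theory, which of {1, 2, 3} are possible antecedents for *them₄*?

*them* is a pronoun, so Principle B applies: it must be free in its binding domain.
Binding domain of *them₄*: the embedded TP, whose subject is the surgeons₃.
*the students₁* c-commands the pronoun but from outside its binding domain, and is not c-commanded by it → coindexation permitted.
*the directors₂* c-commands the pronoun but from outside its binding domain, and is not c-commanded by it → coindexation permitted.
*the surgeons₃* c-commands the pronoun within its binding domain → coindexation would violate Principle B.

{1, 2}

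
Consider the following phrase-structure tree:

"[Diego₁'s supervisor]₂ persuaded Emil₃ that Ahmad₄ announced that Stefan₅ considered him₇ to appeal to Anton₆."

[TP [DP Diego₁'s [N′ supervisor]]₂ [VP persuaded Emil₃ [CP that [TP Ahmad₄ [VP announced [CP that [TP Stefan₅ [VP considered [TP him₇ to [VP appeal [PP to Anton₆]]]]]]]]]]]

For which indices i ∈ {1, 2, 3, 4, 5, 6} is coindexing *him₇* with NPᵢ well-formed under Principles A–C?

*him* is a pronoun, so Principle B applies: it must be free in its binding domain.
Binding domain of *him₇*: the embedded TP, whose subject is Stefan₅.
*Diego₁* and the pronoun do not c-command one another → neither Principle B nor Principle C is at stake; coindexation permitted.
*[Diego₁'s supervisor]₂* c-commands the pronoun but from outside its binding domain, and is not c-commanded by it → coindexation permitted.
*Emil₃* c-commands the pronoun but from outside its binding domain, and is not c-commanded by it → coindexation permitted.
*Ahmad₄* c-commands the pronoun but from outside its binding domain, and is not c-commanded by it → coindexation permitted.
*Stefan₅* c-commands the pronoun within its binding domain → coindexation would violate Principle B.
*Anton₆*: the pronoun c-commands this R-expression → coindexation would violate Principle C on *Anton₆*.

{1, 2, 3, 4}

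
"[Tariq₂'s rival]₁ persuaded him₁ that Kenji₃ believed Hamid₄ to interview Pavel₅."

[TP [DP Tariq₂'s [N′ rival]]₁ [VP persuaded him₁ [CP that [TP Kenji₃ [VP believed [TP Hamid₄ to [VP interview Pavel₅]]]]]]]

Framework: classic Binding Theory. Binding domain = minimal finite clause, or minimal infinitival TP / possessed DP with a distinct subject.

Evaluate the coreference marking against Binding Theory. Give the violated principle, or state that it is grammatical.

The two coindexed NPs are *[Tariq₂'s rival]₁* and *him₁*.
*him₁* is a pronoun. Its binding domain is the matrix TP, whose subject is [Tariq₂'s rival]₁.
*[Tariq₂'s rival]₁* c-commands it within that domain and carries the same index.
The pronoun is locally bound → Principle B violation.

Principle B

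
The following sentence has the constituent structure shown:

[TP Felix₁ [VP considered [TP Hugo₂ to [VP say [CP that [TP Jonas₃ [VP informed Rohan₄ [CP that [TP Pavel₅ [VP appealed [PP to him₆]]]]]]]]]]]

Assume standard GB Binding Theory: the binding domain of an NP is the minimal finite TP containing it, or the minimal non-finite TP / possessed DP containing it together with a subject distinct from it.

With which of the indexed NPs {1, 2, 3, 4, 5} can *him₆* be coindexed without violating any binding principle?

{1, 2, 3, 4}

*him* is a pronoun, so Principle B applies: it must be free in its binding domain.
Binding domain of *him₆*: the embedded TP, whose subject is Pavel₅.
*Felix₁* c-commands the pronoun but from outside its binding domain, and is not c-commanded by it → coindexation permitted.
*Hugo₂* c-commands the pronoun but from outside its binding domain, and is not c-commanded by it → coindexation permitted.
*Jonas₃* c-commands the pronoun but from outside its binding domain, and is not c-commanded by it → coindexation permitted.
*Rohan₄* c-commands the pronoun but from outside its binding domain, and is not c-commanded by it → coindexation permitted.
*Pavel₅* c-commands the pronoun within its binding domain → coindexation would violate Principle B.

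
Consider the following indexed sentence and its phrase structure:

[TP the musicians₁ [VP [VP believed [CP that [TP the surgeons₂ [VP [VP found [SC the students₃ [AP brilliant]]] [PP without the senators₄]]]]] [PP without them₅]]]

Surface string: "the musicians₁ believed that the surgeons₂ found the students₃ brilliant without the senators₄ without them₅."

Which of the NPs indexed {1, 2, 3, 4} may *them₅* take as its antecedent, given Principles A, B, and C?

{2, 3, 4}

*them* is a pronoun, so Principle B applies: it must be free in its binding domain.
Binding domain of *them₅*: the matrix TP, whose subject is the musicians₁.
*the musicians₁* c-commands the pronoun within its binding domain → coindexation would violate Principle B.
*the surgeons₂* and the pronoun do not c-command one another → neither Principle B nor Principle C is at stake; coindexation permitted.
*the students₃* and the pronoun do not c-command one another → neither Principle B nor Principle C is at stake; coindexation permitted.
*the senators₄* and the pronoun do not c-command one another → neither Principle B nor Principle C is at stake; coindexation permitted.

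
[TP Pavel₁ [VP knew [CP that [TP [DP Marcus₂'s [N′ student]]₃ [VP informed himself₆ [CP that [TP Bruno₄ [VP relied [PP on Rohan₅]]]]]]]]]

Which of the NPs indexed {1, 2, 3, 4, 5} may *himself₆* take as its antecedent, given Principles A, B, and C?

{3}

*himself* is an anaphor, so Principle A applies: it must be bound in its binding domain.
Binding domain of *himself₆*: the embedded TP, whose subject is [Marcus₂'s student]₃.
*Pavel₁* c-commands the anaphor but is outside its binding domain → cannot satisfy Principle A.
*Marcus₂* does not c-command the anaphor → cannot bind it.
*[Marcus₂'s student]₃* c-commands the anaphor within its binding domain → licit binder.
*Bruno₄* does not c-command the anaphor → cannot bind it.
*Rohan₅* does not c-command the anaphor → cannot bind it.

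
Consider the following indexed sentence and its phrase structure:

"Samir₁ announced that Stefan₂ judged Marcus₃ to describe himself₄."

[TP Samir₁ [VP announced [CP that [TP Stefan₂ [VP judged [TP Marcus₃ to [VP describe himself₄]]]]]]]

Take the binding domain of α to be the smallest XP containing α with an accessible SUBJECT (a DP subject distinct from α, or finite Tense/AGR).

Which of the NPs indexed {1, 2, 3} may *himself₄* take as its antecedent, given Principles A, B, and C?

{3}

*himself* is an anaphor, so Principle A applies: it must be bound in its binding domain.
Binding domain of *himself₄*: the embedded TP, whose subject is Marcus₃.
*Samir₁* c-commands the anaphor but is outside its binding domain → cannot satisfy Principle A.
*Stefan₂* c-commands the anaphor but is outside its binding domain → cannot satisfy Principle A.
*Marcus₃* c-commands the anaphor within its binding domain → licit binder.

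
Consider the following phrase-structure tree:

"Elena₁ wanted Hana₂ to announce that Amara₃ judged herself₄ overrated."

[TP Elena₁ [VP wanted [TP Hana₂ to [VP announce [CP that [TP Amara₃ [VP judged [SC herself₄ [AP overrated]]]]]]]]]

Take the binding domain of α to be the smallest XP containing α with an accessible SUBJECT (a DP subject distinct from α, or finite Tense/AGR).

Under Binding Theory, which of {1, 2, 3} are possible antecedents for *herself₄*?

*herself* is an anaphor, so Principle A applies: it must be bound in its binding domain.
Binding domain of *herself₄*: the embedded TP, whose subject is Amara₃.
*Elena₁* c-commands the anaphor but is outside its binding domain → cannot satisfy Principle A.
*Hana₂* c-commands the anaphor but is outside its binding domain → cannot satisfy Principle A.
*Amara₃* c-commands the anaphor within its binding domain → licit binder.

{3}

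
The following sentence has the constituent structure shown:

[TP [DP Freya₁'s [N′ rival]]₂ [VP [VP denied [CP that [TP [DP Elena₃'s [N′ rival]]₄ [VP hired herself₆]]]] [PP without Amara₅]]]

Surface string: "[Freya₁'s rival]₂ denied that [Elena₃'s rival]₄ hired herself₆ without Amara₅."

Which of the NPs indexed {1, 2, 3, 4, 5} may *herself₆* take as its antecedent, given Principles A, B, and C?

*herself* is an anaphor, so Principle A applies: it must be bound in its binding domain.
Binding domain of *herself₆*: the embedded TP, whose subject is [Elena₃'s rival]₄.
*Freya₁* does not c-command the anaphor → cannot bind it.
*[Freya₁'s rival]₂* c-commands the anaphor but is outside its binding domain → cannot satisfy Principle A.
*Elena₃* does not c-command the anaphor → cannot bind it.
*[Elena₃'s rival]₄* c-commands the anaphor within its binding domain → licit binder.
*Amara₅* does not c-command the anaphor → cannot bind it.

{4}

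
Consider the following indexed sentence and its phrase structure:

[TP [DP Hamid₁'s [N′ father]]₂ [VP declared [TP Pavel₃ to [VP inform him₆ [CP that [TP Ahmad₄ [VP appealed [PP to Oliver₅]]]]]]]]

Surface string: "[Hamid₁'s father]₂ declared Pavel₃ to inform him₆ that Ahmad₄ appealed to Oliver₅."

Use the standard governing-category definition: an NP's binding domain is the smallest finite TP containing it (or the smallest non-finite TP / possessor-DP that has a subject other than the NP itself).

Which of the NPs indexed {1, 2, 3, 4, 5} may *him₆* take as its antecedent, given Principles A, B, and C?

*him* is a pronoun, so Principle B applies: it must be free in its binding domain.
Binding domain of *him₆*: the embedded TP, whose subject is Pavel₃.
*Hamid₁* and the pronoun do not c-command one another → neither Principle B nor Principle C is at stake; coindexation permitted.
*[Hamid₁'s father]₂* c-commands the pronoun but from outside its binding domain, and is not c-commanded by it → coindexation permitted.
*Pavel₃* c-commands the pronoun within its binding domain → coindexation would violate Principle B.
*Ahmad₄*: the pronoun c-commands this R-expression → coindexation would violate Principle C on *Ahmad₄*.
*Oliver₅*: the pronoun c-commands this R-expression → coindexation would violate Principle C on *Oliver₅*.

{1, 2}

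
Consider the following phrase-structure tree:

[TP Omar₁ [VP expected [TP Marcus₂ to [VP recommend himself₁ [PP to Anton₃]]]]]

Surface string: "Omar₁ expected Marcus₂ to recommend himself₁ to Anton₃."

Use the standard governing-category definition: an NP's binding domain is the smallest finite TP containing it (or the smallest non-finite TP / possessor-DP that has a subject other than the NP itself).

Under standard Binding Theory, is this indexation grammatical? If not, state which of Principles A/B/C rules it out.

The two coindexed NPs are *Omar₁* and *himself₁*.
*himself₁* is an anaphor. Principle A requires it to be bound within its binding domain — the embedded TP, whose subject is Marcus₂.
Within that domain it is c-commanded by *Marcus₂*, which does not share its index.
*Omar₁* does c-command the anaphor, but from outside its binding domain.
The anaphor is unbound in its domain → Principle A violation.

Principle A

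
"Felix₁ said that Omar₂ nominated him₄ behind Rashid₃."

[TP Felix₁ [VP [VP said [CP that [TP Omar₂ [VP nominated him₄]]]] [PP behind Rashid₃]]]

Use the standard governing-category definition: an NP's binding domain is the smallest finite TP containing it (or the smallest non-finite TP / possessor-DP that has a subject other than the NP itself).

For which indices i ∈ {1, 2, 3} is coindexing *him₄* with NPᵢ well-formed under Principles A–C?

*him* is a pronoun, so Principle B applies: it must be free in its binding domain.
Binding domain of *him₄*: the embedded TP, whose subject is Omar₂.
*Felix₁* c-commands the pronoun but from outside its binding domain, and is not c-commanded by it → coindexation permitted.
*Omar₂* c-commands the pronoun within its binding domain → coindexation would violate Principle B.
*Rashid₃* and the pronoun do not c-command one another → neither Principle B nor Principle C is at stake; coindexation permitted.

{1, 3}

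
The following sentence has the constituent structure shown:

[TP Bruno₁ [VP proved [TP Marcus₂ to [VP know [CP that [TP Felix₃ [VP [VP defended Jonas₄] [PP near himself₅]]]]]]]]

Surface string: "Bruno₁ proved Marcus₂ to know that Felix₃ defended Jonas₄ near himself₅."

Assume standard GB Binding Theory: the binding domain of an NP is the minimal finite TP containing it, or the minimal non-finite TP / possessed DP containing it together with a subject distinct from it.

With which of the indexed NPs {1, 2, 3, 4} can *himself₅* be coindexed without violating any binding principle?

*himself* is an anaphor, so Principle A applies: it must be bound in its binding domain.
Binding domain of *himself₅*: the embedded TP, whose subject is Felix₃.
*Bruno₁* c-commands the anaphor but is outside its binding domain → cannot satisfy Principle A.
*Marcus₂* c-commands the anaphor but is outside its binding domain → cannot satisfy Principle A.
*Felix₃* c-commands the anaphor within its binding domain → licit binder.
*Jonas₄* does not c-command the anaphor → cannot bind it.

{3}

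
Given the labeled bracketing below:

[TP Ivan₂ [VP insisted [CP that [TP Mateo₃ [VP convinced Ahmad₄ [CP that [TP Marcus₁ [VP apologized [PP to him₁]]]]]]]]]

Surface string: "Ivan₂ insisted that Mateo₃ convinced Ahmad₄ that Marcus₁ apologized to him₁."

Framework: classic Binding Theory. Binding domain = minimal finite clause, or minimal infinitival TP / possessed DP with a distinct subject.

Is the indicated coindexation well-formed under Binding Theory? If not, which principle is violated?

Principle B

The two coindexed NPs are *Marcus₁* and *him₁*.
*him₁* is a pronoun. Its binding domain is the embedded TP, whose subject is Marcus₁.
*Marcus₁* c-commands it within that domain and carries the same index.
The pronoun is locally bound → Principle B violation.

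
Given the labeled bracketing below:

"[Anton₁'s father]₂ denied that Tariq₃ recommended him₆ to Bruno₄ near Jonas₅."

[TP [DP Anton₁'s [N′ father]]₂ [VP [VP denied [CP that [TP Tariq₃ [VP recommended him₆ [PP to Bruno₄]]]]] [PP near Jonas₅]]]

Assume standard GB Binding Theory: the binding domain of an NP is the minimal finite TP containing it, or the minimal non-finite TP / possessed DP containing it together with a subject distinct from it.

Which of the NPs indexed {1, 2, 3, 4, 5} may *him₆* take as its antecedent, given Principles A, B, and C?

{1, 2, 5}

*him* is a pronoun, so Principle B applies: it must be free in its binding domain.
Binding domain of *him₆*: the embedded TP, whose subject is Tariq₃.
*Anton₁* and the pronoun do not c-command one another → neither Principle B nor Principle C is at stake; coindexation permitted.
*[Anton₁'s father]₂* c-commands the pronoun but from outside its binding domain, and is not c-commanded by it → coindexation permitted.
*Tariq₃* c-commands the pronoun within its binding domain → coindexation would violate Principle B.
*Bruno₄*: the pronoun c-commands this R-expression → coindexation would violate Principle C on *Bruno₄*.
*Jonas₅* and the pronoun do not c-command one another → neither Principle B nor Principle C is at stake; coindexation permitted.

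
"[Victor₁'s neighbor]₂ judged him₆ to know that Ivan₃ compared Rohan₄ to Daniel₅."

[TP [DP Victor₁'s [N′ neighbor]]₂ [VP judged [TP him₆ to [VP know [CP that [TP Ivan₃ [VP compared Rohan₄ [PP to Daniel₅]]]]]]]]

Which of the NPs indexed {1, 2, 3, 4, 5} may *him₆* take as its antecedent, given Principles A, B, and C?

{1}

*him* is a pronoun, so Principle B applies: it must be free in its binding domain.
Binding domain of *him₆*: the matrix TP, whose subject is [Victor₁'s neighbor]₂.
*Victor₁* and the pronoun do not c-command one another → neither Principle B nor Principle C is at stake; coindexation permitted.
*[Victor₁'s neighbor]₂* c-commands the pronoun within its binding domain → coindexation would violate Principle B.
*Ivan₃*: the pronoun c-commands this R-expression → coindexation would violate Principle C on *Ivan₃*.
*Rohan₄*: the pronoun c-commands this R-expression → coindexation would violate Principle C on *Rohan₄*.
*Daniel₅*: the pronoun c-commands this R-expression → coindexation would violate Principle C on *Daniel₅*.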